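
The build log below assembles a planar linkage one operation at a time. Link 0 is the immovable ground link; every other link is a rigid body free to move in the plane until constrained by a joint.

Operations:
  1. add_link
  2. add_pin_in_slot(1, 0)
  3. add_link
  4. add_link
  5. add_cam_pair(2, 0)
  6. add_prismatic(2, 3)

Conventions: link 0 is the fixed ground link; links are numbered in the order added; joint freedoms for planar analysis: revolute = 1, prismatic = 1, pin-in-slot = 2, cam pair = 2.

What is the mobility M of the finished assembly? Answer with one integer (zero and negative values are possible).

L=1 J1=0 J2=0
add link → L=2 J1=0 J2=0
PS@1,0 dof=2 J2 → L=2 J1=0 J2=1
add link → L=3 J1=0 J2=1
add link → L=4 J1=0 J2=1
C@2,0 dof=2 J2 → L=4 J1=0 J2=2
P@2,3 dof=1 J1 → L=4 J1=1 J2=2
M=3(L−1)−2J1−J2=3·3−2·1−2=5

M = 5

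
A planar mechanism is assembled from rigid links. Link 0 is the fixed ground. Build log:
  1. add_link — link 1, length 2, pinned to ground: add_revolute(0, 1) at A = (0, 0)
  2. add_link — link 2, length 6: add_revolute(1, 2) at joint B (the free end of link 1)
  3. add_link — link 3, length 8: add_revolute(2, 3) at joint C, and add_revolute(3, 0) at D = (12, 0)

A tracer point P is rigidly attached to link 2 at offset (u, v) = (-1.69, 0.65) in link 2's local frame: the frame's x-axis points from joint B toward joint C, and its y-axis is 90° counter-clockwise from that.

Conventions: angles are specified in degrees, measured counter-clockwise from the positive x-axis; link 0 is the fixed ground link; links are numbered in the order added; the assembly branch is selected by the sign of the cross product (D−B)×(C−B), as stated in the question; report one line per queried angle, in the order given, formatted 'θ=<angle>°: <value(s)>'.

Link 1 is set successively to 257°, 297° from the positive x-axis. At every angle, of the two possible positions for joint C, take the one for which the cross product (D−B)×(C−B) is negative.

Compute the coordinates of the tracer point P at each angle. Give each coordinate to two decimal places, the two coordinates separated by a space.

A=(0,0), D=(12.00,0)
θ=257°: B = A + 2.00·(cos257°, sin257°) = (-0.4499, -1.9487)
θ=257°: |BD| = 12.6015
θ=257°: circle(B,6.00) ∩ circle(D,8.00): a=5.1898, h=3.0110
θ=257°:   candidates: C₊=(4.2118,1.8286) cross=37.943; C₋=(5.1431,-4.1210) cross=-37.943
θ=257°:   branch - wants cross < 0 → take C=(5.1431,-4.1210) (cross=-37.943)
θ=257°: ex = (C−B)/|BC| = (0.9322,-0.3620); ey = (0.3620,0.9322)
θ=257°: P = B + -1.69·ex + 0.65·ey = (-1.7899,-0.7310)
θ=297°: B = A + 2.00·(cos297°, sin297°) = (0.9080, -1.7820)
θ=297°: |BD| = 11.2343
θ=297°: circle(B,6.00) ∩ circle(D,8.00): a=4.3709, h=4.1103
θ=297°:   candidates: C₊=(4.5716,2.9696) cross=46.177; C₋=(5.8756,-5.1470) cross=-46.177
θ=297°:   branch - wants cross < 0 → take C=(5.8756,-5.1470) (cross=-46.177)
θ=297°: ex = (C−B)/|BC| = (0.8279,-0.5608); ey = (0.5608,0.8279)
θ=297°: P = B + -1.69·ex + 0.65·ey = (-0.1267,-0.2961)

θ=257°: -1.79 -0.73
θ=297°: -0.13 -0.30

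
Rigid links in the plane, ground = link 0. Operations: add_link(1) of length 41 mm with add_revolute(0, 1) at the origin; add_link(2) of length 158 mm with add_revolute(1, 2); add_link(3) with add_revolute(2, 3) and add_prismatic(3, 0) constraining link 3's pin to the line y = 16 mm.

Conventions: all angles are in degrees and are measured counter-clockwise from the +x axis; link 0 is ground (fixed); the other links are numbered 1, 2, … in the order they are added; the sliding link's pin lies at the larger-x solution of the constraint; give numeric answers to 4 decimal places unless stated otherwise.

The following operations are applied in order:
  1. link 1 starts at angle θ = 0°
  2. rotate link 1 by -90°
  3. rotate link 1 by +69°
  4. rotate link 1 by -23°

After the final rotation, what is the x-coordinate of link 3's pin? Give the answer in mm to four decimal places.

geometry: r = 41 mm, L = 158 mm, e = 16 mm; θ starts at 0°
rotate link 1 by -90°: θ ← 0° -90° = -90°
rotate link 1 by +69°: θ ← -90° +69° = -21°
rotate link 1 by -23°: θ ← -21° -23° = -44°
crank pin P = (r cos θ, r sin θ) = (29.492932, -28.480993)
h = r sin θ − e = -28.480993 − 16 = -44.480993
x = r cos θ + √(L² − h²) = 29.492932 + 151.609502 = 181.102434

181.1024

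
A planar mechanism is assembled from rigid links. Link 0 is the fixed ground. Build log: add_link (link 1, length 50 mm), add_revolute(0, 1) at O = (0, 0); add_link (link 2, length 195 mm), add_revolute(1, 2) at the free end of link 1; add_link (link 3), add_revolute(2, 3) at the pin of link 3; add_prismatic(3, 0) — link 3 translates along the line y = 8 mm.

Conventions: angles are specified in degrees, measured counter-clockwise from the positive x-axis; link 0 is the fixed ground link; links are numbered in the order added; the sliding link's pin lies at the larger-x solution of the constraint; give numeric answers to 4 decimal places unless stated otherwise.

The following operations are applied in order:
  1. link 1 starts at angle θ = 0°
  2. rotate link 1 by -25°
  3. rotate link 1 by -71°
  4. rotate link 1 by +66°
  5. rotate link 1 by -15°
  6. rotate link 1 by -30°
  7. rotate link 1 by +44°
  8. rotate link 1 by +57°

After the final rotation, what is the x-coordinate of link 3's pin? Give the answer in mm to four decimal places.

geometry: r = 50 mm, L = 195 mm, e = 8 mm; θ starts at 0°
rotate link 1 by -25°: θ ← 0° -25° = -25°
rotate link 1 by -71°: θ ← -25° -71° = -96°
rotate link 1 by +66°: θ ← -96° +66° = -30°
rotate link 1 by -15°: θ ← -30° -15° = -45°
rotate link 1 by -30°: θ ← -45° -30° = -75°
rotate link 1 by +44°: θ ← -75° +44° = -31°
rotate link 1 by +57°: θ ← -31° +57° = 26°
crank pin P = (r cos θ, r sin θ) = (44.939702, 21.918557)
h = r sin θ − e = 21.918557 − 8 = 13.918557
x = r cos θ + √(L² − h²) = 44.939702 + 194.502632 = 239.442334

239.4423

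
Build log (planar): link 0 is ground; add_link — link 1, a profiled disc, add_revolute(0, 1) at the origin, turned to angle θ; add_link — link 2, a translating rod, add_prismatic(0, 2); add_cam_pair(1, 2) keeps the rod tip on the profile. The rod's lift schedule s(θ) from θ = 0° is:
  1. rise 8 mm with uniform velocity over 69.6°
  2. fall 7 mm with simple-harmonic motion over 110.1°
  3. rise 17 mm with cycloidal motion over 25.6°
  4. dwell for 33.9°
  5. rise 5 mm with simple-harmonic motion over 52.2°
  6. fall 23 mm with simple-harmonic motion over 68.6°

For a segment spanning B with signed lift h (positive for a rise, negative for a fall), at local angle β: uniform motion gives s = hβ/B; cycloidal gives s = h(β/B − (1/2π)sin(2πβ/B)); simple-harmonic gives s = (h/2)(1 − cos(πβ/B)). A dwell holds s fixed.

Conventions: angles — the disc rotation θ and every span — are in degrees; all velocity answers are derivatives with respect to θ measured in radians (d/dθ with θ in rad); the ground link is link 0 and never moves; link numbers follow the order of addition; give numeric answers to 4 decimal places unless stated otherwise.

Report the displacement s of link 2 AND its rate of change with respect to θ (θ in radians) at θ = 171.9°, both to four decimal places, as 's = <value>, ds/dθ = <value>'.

seg 1 [0°–69.6°] uniform, h=8: full span → s += 8 → s = 8.0000
seg 2 [69.6°–179.7°] simple-harmonic, h=-7: θ=171.9° here. β=102.3, B=110.1. -7/2·(1 − cos(π·0.9292)) = -6.9137 → s = 1.0863
velocity in seg [69.6°–179.7°] (simple-harmonic), θ in radians: β = 102.3° = 1.7855 rad, B = 110.1° = 1.9216 rad; ds/dθ = (πh/(2B)) sin(πβ/B) = (π·(-7)/(2·1.9216)) sin(π·0.9292) = -1.263045 mm/rad

s = 1.0863, ds/dθ = -1.2630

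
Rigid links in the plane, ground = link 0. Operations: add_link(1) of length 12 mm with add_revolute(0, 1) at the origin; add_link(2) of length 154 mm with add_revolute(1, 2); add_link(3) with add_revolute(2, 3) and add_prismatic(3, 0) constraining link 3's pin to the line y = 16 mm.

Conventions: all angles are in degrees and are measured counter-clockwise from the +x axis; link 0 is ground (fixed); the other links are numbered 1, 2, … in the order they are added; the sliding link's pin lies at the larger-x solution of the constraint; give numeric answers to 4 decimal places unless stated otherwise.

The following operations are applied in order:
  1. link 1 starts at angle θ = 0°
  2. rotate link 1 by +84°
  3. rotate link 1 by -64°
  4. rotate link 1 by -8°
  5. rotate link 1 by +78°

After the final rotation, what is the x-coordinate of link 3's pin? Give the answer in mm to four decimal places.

geometry: r = 12 mm, L = 154 mm, e = 16 mm; θ starts at 0°
rotate link 1 by +84°: θ ← 0° +84° = 84°
rotate link 1 by -64°: θ ← 84° -64° = 20°
rotate link 1 by -8°: θ ← 20° -8° = 12°
rotate link 1 by +78°: θ ← 12° +78° = 90°
crank pin P = (r cos θ, r sin θ) = (0.000000, 12.000000)
h = r sin θ − e = 12.000000 − 16 = -4.000000
x = r cos θ + √(L² − h²) = 0.000000 + 153.948043 = 153.948043

153.9480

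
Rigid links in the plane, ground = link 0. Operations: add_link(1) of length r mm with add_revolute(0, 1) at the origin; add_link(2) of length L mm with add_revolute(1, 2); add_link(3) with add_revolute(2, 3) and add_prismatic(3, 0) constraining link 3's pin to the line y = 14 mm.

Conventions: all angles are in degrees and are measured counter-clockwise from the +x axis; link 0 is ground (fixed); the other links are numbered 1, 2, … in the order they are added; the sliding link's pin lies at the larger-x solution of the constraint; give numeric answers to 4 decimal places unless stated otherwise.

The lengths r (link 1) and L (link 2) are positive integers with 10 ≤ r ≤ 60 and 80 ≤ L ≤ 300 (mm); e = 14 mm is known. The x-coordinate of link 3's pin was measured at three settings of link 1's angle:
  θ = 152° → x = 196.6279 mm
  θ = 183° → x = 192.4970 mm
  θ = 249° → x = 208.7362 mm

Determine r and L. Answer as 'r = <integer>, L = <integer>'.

constraint per measurement: (x − r cos θ)² + (r sin θ − e)² = L²
subtracting the θ₁ and θ₂ equations cancels the r² and L² terms:
r = (x₁² − x₂²) / (2[(x₁cos θ₁ + e sin θ₁) − (x₂cos θ₂ + e sin θ₂)]) = 31.0000 → r = 31
L² = (x₁ − r cos θ₁)² + (r sin θ₁ − e)² = 50175.9819 → L = 224.0000 → L = 224
check at θ₃=249°: x = 208.7362 (printed 208.7362) ✓

r = 31, L = 224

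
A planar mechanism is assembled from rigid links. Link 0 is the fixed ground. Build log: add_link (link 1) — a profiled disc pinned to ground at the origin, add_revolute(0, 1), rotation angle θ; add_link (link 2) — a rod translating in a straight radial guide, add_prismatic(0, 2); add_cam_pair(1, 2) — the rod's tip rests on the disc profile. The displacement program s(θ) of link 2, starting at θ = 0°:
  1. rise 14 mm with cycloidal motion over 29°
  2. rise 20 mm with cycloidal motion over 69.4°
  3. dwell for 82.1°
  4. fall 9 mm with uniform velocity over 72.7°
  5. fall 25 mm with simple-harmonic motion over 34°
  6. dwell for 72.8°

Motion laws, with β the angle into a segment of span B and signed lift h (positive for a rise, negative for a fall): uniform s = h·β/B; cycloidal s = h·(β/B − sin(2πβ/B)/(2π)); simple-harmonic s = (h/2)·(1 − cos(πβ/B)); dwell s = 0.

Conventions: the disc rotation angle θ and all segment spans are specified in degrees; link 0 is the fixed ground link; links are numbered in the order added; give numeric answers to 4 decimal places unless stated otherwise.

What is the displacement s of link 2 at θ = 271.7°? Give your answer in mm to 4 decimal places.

seg 1 [0°–29°] cycloidal, h=14: full span → s += 14 → s = 14.0000
seg 2 [29°–98.4°] cycloidal, h=20: full span → s += 20 → s = 34.0000
seg 3 [98.4°–180.5°] dwell: s stays 34.0000
seg 4 [180.5°–253.2°] uniform, h=-9: full span → s += -9 → s = 25.0000
seg 5 [253.2°–287.2°] simple-harmonic, h=-25: θ=271.7° here. β=18.5, B=34. -25/2·(1 − cos(π·0.5441)) = -14.2270 → s = 10.7730

10.7730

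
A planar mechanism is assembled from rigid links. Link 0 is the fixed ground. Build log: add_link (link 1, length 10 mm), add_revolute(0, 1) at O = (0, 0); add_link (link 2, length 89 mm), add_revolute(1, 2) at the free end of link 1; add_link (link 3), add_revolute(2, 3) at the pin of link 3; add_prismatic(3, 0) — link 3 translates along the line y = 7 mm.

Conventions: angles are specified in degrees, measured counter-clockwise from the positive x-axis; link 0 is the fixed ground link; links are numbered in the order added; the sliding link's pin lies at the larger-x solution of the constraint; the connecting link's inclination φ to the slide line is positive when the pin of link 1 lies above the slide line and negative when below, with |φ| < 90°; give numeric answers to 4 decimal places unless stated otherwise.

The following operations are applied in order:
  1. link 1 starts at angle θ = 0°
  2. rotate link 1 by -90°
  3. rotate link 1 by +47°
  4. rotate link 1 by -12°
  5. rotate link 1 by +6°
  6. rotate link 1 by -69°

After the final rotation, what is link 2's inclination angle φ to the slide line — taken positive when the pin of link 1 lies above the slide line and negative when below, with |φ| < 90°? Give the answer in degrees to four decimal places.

geometry: r = 10 mm, L = 89 mm, e = 7 mm; θ starts at 0°
rotate link 1 by -90°: θ ← 0° -90° = -90°
rotate link 1 by +47°: θ ← -90° +47° = -43°
rotate link 1 by -12°: θ ← -43° -12° = -55°
rotate link 1 by +6°: θ ← -55° +6° = -49°
rotate link 1 by -69°: θ ← -49° -69° = -118°
h = r sin θ − e = -8.829476 − 7 = -15.829476
sin φ = h / L = -15.829476 / 89 = -0.17785928
φ = arcsin(-0.17785928) = -10.245094°

-10.2451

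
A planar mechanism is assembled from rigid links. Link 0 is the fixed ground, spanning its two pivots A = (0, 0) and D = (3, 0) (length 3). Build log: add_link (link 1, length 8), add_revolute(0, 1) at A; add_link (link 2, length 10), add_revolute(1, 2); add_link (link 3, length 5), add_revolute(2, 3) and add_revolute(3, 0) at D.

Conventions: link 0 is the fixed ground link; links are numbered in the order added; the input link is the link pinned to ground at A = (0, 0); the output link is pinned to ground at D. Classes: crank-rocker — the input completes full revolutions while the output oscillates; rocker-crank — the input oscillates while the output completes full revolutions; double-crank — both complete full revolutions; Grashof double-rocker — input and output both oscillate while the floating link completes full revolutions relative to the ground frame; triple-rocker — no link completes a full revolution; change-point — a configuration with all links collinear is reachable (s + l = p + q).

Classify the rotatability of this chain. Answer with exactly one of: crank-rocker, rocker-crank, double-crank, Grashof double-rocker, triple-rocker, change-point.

lengths: ground=3, input=8, coupler=10, output=5
sorted: s=3 (shortest), l=10 (longest), p+q=13
s + l = 13 vs p + q = 13
s + l = p + q → change-point (collinear configuration reachable)

change-point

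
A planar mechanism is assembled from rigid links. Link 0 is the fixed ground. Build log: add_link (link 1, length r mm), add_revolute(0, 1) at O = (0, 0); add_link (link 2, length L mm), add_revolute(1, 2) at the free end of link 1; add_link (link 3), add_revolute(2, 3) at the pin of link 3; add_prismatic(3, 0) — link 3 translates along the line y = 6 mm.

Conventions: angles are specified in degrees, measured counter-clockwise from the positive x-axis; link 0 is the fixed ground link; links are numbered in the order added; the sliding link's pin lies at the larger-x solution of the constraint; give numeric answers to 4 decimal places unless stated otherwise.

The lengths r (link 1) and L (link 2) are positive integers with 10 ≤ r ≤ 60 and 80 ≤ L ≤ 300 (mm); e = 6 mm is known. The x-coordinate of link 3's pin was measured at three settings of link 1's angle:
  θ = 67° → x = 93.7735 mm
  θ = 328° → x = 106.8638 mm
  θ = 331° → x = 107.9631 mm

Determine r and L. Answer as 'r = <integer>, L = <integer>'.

constraint per measurement: (x − r cos θ)² + (r sin θ − e)² = L²
subtracting the θ₁ and θ₂ equations cancels the r² and L² terms:
r = (x₁² − x₂²) / (2[(x₁cos θ₁ + e sin θ₁) − (x₂cos θ₂ + e sin θ₂)]) = 29.0000 → r = 29
L² = (x₁ − r cos θ₁)² + (r sin θ₁ − e)² = 7225.0005 → L = 85.0000 → L = 85
check at θ₃=331°: x = 107.9631 (printed 107.9631) ✓

r = 29, L = 85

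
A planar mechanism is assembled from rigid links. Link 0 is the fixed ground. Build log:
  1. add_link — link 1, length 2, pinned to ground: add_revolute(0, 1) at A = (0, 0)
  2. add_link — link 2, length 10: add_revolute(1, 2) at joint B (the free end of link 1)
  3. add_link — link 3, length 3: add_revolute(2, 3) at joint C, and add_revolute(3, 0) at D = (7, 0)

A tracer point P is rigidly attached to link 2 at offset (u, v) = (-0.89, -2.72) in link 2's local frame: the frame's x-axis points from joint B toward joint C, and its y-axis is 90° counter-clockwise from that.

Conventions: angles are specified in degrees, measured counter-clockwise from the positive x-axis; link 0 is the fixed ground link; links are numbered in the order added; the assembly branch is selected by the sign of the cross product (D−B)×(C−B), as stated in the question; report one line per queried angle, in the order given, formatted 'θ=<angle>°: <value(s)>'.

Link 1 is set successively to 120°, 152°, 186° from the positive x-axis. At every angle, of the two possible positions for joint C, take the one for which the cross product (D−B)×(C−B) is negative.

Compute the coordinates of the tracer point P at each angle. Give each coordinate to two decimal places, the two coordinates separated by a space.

A=(0,0), D=(7.00,0)
θ=120°: B = A + 2.00·(cos120°, sin120°) = (-1.0000, 1.7321)
θ=120°: |BD| = 8.1854
θ=120°: circle(B,10.00) ∩ circle(D,3.00): a=9.6514, h=2.6174
θ=120°:   candidates: C₊=(8.9867,2.2479) cross=21.424; C₋=(7.8790,-2.8683) cross=-21.424
θ=120°:   branch - wants cross < 0 → take C=(7.8790,-2.8683) (cross=-21.424)
θ=120°: ex = (C−B)/|BC| = (0.8879,-0.4600); ey = (0.4600,0.8879)
θ=120°: P = B + -0.89·ex + -2.72·ey = (-3.0415,-0.2736)
θ=152°: B = A + 2.00·(cos152°, sin152°) = (-1.7659, 0.9389)
θ=152°: |BD| = 8.8160
θ=152°: circle(B,10.00) ∩ circle(D,3.00): a=9.5691, h=2.9040
θ=152°:   candidates: C₊=(8.0580,2.8072) cross=25.601; C₋=(7.4395,-2.9676) cross=-25.601
θ=152°:   branch - wants cross < 0 → take C=(7.4395,-2.9676) (cross=-25.601)
θ=152°: ex = (C−B)/|BC| = (0.9205,-0.3907); ey = (0.3907,0.9205)
θ=152°: P = B + -0.89·ex + -2.72·ey = (-3.6478,-1.2172)
θ=186°: B = A + 2.00·(cos186°, sin186°) = (-1.9890, -0.2091)
θ=186°: |BD| = 8.9915
θ=186°: circle(B,10.00) ∩ circle(D,3.00): a=9.5561, h=2.9464
θ=186°:   candidates: C₊=(7.4960,2.9587) cross=26.492; C₋=(7.6330,-2.9325) cross=-26.492
θ=186°:   branch - wants cross < 0 → take C=(7.6330,-2.9325) (cross=-26.492)
θ=186°: ex = (C−B)/|BC| = (0.9622,-0.2723); ey = (0.2723,0.9622)
θ=186°: P = B + -0.89·ex + -2.72·ey = (-3.5862,-2.5839)

θ=120°: -3.04 -0.27
θ=152°: -3.65 -1.22
θ=186°: -3.59 -2.58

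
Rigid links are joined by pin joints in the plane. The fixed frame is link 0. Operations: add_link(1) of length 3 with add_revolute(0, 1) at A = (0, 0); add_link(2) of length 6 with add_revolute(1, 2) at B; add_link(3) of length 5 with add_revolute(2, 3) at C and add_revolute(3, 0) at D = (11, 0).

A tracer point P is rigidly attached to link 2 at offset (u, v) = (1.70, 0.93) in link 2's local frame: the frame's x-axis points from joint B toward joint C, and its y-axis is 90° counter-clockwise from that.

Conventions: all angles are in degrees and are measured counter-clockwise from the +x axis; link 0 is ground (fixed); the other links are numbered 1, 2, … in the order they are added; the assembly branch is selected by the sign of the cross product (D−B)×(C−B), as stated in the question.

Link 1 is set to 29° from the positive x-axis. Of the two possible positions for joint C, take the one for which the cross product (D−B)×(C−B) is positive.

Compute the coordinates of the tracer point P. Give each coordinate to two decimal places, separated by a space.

A=(0,0), D=(11.00,0)
B = A + 3.00·(cos29°, sin29°) = (2.6239, 1.4544)
|BD| = 8.5015
circle(B,6.00) ∩ circle(D,5.00): a=4.8977, h=3.4659
  candidates: C₊=(8.0423,4.0314) cross=29.466; C₋=(6.8564,-2.7983) cross=-29.466
  branch + wants cross > 0 → take C=(8.0423,4.0314) (cross=29.466)
ex = (C−B)/|BC| = (0.9031,0.4295); ey = (-0.4295,0.9031)
P = B + 1.70·ex + 0.93·ey = (3.7597,3.0244)

3.76 3.02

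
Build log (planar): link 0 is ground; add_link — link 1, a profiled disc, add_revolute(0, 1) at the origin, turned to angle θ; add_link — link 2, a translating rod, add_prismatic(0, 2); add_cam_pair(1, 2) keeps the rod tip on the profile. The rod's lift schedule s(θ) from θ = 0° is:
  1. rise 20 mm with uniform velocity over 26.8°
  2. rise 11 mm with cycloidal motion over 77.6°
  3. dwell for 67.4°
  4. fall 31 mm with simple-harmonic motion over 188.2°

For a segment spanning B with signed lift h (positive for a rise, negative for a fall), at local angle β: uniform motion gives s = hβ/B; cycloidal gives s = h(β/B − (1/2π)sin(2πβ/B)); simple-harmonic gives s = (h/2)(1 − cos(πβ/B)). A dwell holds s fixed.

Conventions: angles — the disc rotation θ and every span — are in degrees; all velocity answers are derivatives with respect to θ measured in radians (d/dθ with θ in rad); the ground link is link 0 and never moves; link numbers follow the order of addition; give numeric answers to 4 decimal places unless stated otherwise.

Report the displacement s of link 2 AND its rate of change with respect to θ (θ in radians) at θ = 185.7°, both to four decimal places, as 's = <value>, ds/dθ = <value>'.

seg 1 [0°–26.8°] uniform, h=20: full span → s += 20 → s = 20.0000
seg 2 [26.8°–104.4°] cycloidal, h=11: full span → s += 11 → s = 31.0000
seg 3 [104.4°–171.8°] dwell: s stays 31.0000
seg 4 [171.8°–360°] simple-harmonic, h=-31: θ=185.7° here. β=13.9, B=188.2. -31/2·(1 − cos(π·0.0739)) = -0.4154 → s = 30.5846
velocity in seg [171.8°–360°] (simple-harmonic), θ in radians: β = 13.9° = 0.2426 rad, B = 188.2° = 3.2847 rad; ds/dθ = (πh/(2B)) sin(πβ/B) = (π·(-31)/(2·3.2847)) sin(π·0.0739) = -3.408990 mm/rad

s = 30.5846, ds/dθ = -3.4090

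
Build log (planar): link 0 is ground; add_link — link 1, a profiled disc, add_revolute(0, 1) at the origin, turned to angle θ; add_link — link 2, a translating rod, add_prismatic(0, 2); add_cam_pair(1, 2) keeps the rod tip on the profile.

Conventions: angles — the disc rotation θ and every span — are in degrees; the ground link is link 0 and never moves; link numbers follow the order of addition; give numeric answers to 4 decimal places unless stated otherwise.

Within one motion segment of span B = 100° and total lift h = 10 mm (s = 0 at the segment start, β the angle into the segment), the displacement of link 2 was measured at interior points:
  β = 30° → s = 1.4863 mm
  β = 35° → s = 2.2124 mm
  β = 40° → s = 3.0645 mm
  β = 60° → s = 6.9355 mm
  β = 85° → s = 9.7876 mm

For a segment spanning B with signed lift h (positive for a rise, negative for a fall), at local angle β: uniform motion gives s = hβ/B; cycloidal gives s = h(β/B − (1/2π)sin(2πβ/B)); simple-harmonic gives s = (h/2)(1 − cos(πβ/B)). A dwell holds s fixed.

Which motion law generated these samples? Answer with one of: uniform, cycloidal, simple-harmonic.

candidates at β/B = r: uniform s = h·r (linear in β); cycloidal s = h·(r − sin(2πr)/(2π)); simple-harmonic s = (h/2)(1 − cos(πr))
β=30°: printed 1.4863 | uniform 3.0000, cycloidal 1.4863, simple-harmonic 2.0611
β=35°: printed 2.2124 | uniform 3.5000, cycloidal 2.2124, simple-harmonic 2.7300
β=40°: printed 3.0645 | uniform 4.0000, cycloidal 3.0645, simple-harmonic 3.4549
β=60°: printed 6.9355 | uniform 6.0000, cycloidal 6.9355, simple-harmonic 6.5451
β=85°: printed 9.7876 | uniform 8.5000, cycloidal 9.7876, simple-harmonic 9.4550
only one law matches every sample → cycloidal

cycloidal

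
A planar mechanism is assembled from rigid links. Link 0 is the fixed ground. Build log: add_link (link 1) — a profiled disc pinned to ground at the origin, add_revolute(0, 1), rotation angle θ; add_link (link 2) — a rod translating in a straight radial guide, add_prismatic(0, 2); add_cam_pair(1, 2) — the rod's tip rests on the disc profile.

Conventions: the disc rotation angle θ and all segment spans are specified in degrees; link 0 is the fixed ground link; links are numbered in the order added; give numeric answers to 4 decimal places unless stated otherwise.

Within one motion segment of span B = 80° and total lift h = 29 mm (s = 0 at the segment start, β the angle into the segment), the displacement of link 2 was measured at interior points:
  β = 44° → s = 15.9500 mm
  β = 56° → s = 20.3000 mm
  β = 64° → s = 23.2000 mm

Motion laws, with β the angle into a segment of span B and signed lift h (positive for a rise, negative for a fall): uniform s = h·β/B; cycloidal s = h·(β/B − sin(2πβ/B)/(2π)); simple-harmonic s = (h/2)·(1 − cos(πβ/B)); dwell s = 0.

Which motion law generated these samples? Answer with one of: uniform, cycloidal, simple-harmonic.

candidates at β/B = r: uniform s = h·r (linear in β); cycloidal s = h·(r − sin(2πr)/(2π)); simple-harmonic s = (h/2)(1 − cos(πr))
β=44°: printed 15.9500 | uniform 15.9500, cycloidal 17.3763, simple-harmonic 16.7683
β=56°: printed 20.3000 | uniform 20.3000, cycloidal 24.6896, simple-harmonic 23.0229
β=64°: printed 23.2000 | uniform 23.2000, cycloidal 27.5896, simple-harmonic 26.2307
only one law matches every sample → uniform

uniform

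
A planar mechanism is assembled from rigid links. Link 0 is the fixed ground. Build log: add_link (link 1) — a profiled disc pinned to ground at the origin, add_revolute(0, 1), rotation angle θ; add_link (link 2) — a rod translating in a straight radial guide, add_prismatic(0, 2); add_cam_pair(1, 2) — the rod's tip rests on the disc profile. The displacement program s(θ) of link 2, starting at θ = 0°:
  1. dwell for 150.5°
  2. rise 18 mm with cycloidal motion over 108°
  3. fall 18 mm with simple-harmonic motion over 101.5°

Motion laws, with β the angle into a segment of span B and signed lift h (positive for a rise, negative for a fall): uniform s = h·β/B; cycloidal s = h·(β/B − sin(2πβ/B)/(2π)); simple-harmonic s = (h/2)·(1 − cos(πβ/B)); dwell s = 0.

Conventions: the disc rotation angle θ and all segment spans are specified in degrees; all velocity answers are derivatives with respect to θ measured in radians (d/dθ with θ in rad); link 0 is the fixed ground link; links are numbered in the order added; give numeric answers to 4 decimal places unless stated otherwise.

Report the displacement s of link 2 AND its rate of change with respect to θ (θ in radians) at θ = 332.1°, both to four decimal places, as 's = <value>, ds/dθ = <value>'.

seg 1 [0°–150.5°] dwell: s stays 0.0000
seg 2 [150.5°–258.5°] cycloidal, h=18: full span → s += 18 → s = 18.0000
seg 3 [258.5°–360°] simple-harmonic, h=-18: θ=332.1° here. β=73.6, B=101.5. -18/2·(1 − cos(π·0.7251)) = -14.8477 → s = 3.1523
velocity in seg [258.5°–360°] (simple-harmonic), θ in radians: β = 73.6° = 1.2846 rad, B = 101.5° = 1.7715 rad; ds/dθ = (πh/(2B)) sin(πβ/B) = (π·(-18)/(2·1.7715)) sin(π·0.7251) = -12.132517 mm/rad

s = 3.1523, ds/dθ = -12.1325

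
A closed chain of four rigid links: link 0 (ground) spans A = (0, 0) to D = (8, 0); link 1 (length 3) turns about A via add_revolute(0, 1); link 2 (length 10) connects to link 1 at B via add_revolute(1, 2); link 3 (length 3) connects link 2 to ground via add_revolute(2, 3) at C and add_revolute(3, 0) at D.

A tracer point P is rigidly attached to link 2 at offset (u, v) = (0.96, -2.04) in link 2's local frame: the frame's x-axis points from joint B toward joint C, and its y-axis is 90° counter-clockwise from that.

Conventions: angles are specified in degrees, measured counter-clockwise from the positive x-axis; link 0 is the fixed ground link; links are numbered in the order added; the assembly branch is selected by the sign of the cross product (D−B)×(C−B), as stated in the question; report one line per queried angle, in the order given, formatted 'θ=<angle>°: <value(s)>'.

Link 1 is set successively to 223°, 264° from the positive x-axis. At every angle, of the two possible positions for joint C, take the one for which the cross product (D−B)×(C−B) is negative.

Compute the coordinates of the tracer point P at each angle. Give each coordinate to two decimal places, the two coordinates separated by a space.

A=(0,0), D=(8.00,0)
θ=223°: B = A + 3.00·(cos223°, sin223°) = (-2.1941, -2.0460)
θ=223°: |BD| = 10.3974
θ=223°: circle(B,10.00) ∩ circle(D,3.00): a=9.5748, h=2.8850
θ=223°:   candidates: C₊=(6.6258,2.6668) cross=29.997; C₋=(7.7612,-2.9905) cross=-29.997
θ=223°:   branch - wants cross < 0 → take C=(7.7612,-2.9905) (cross=-29.997)
θ=223°: ex = (C−B)/|BC| = (0.9955,-0.0944); ey = (0.0944,0.9955)
θ=223°: P = B + 0.96·ex + -2.04·ey = (-1.4310,-4.1675)
θ=264°: B = A + 3.00·(cos264°, sin264°) = (-0.3136, -2.9836)
θ=264°: |BD| = 8.8327
θ=264°: circle(B,10.00) ∩ circle(D,3.00): a=9.5677, h=2.9086
θ=264°:   candidates: C₊=(7.7092,2.9859) cross=25.691; C₋=(9.6742,-2.4894) cross=-25.691
θ=264°:   branch - wants cross < 0 → take C=(9.6742,-2.4894) (cross=-25.691)
θ=264°: ex = (C−B)/|BC| = (0.9988,0.0494); ey = (-0.0494,0.9988)
θ=264°: P = B + 0.96·ex + -2.04·ey = (0.7461,-4.9736)

θ=223°: -1.43 -4.17
θ=264°: 0.75 -4.97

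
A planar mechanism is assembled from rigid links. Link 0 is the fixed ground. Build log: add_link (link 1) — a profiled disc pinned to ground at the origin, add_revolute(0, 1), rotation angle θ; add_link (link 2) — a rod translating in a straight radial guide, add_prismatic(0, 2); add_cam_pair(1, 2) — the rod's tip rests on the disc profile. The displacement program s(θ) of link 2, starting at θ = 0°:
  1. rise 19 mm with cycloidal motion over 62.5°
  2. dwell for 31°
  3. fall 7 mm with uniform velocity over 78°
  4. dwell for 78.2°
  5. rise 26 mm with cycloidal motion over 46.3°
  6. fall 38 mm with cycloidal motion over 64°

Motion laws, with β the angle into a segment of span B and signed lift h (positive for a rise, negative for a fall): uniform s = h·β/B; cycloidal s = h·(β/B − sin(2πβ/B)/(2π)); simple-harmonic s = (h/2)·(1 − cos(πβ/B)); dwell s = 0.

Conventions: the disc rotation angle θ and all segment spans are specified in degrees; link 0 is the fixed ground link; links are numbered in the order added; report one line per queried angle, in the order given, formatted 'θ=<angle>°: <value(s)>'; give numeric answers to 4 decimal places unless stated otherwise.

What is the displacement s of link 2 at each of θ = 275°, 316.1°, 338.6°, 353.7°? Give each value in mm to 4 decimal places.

seg 1 [0°–62.5°] cycloidal, h=19: full span → s += 19 → s = 19.0000
seg 2 [62.5°–93.5°] dwell: s stays 19.0000
seg 3 [93.5°–171.5°] uniform, h=-7: full span → s += -7 → s = 12.0000
seg 4 [171.5°–249.7°] dwell: s stays 12.0000
seg 5 [249.7°–296°] cycloidal, h=26: θ=275° here. β=25.3, B=46.3. 26·(0.5464 − sin(2π·0.5464)/(2π)) = 15.3976 → s = 27.3976
seg 5 [249.7°–296°] cycloidal, h=26: full span → s += 26 → s = 38.0000
seg 6 [296°–360°] cycloidal, h=-38: θ=316.1° here. β=20.1, B=64. -38·(0.3141 − sin(2π·0.3141)/(2π)) = -6.3698 → s = 31.6302
seg 6 [296°–360°] cycloidal, h=-38: θ=338.6° here. β=42.6, B=64. -38·(0.6656 − sin(2π·0.6656)/(2π)) = -30.5115 → s = 7.4885
seg 6 [296°–360°] cycloidal, h=-38: θ=353.7° here. β=57.7, B=64. -38·(0.9016 − sin(2π·0.9016)/(2π)) = -37.7660 → s = 0.2340

θ=275°: 27.3976
θ=316.1°: 31.6302
θ=338.6°: 7.4885
θ=353.7°: 0.2340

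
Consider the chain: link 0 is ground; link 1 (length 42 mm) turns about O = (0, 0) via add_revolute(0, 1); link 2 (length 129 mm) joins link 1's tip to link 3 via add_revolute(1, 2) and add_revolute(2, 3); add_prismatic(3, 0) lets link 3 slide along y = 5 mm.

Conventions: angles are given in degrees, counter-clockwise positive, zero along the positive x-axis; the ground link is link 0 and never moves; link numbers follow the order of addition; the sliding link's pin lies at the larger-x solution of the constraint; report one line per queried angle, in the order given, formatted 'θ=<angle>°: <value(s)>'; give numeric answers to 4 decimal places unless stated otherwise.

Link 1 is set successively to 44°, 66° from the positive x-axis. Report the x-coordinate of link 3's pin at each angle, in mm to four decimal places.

geometry: r = 42 mm, L = 129 mm, e = 5 mm
θ=44°: crank pin P = (r cos θ, r sin θ) = (30.212272, 29.175652)
θ=44°: h = r sin θ − e = 29.175652 − 5 = 24.175652
θ=44°: x = r cos θ + √(L² − h²) = 30.212272 + 126.714395 = 156.926667
θ=66°: crank pin P = (r cos θ, r sin θ) = (17.082939, 38.368909)
θ=66°: h = r sin θ − e = 38.368909 − 5 = 33.368909
θ=66°: x = r cos θ + √(L² − h²) = 17.082939 + 124.609453 = 141.692392

θ=44°: 156.9267
θ=66°: 141.6924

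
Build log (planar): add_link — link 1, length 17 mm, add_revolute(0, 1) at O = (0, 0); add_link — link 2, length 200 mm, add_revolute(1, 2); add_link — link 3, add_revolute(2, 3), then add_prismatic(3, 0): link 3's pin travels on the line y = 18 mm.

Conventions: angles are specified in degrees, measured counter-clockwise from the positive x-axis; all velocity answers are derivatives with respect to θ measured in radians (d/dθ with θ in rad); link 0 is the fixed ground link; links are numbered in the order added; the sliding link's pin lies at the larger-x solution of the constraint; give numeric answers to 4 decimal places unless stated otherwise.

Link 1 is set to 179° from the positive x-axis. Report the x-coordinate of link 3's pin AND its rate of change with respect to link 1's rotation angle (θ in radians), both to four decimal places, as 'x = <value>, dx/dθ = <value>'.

geometry: r = 17 mm, L = 200 mm, e = 18 mm
crank pin P = (r cos θ, r sin θ) = (-16.997411, 0.296691)
h = r sin θ − e = 0.296691 − 18 = -17.703309
x = r cos θ + √(L² − h²) = -16.997411 + 199.214941 = 182.217531
dx/dθ = −r sin θ − h·r cos θ/√(L² − h²) (θ in radians; h = -17.703309) = -1.807172

x = 182.2175, dx/dθ = -1.8072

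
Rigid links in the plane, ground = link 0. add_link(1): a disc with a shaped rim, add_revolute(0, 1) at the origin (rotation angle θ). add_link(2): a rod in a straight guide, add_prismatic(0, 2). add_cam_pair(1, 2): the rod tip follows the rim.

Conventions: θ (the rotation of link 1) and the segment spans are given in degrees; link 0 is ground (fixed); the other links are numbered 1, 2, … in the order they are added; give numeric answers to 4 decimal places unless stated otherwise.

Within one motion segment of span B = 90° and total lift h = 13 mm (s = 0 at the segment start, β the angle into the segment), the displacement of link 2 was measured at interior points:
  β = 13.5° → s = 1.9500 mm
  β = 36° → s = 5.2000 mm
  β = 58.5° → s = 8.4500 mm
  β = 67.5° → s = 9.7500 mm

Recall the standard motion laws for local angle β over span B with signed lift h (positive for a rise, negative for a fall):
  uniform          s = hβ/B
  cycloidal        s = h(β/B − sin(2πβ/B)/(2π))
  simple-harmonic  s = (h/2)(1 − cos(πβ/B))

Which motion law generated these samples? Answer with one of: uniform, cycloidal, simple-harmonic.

candidates at β/B = r: uniform s = h·r (linear in β); cycloidal s = h·(r − sin(2πr)/(2π)); simple-harmonic s = (h/2)(1 − cos(πr))
β=13.5°: printed 1.9500 | uniform 1.9500, cycloidal 0.2761, simple-harmonic 0.7085
β=36°: printed 5.2000 | uniform 5.2000, cycloidal 3.9839, simple-harmonic 4.4914
β=58.5°: printed 8.4500 | uniform 8.4500, cycloidal 10.1239, simple-harmonic 9.4509
β=67.5°: printed 9.7500 | uniform 9.7500, cycloidal 11.8190, simple-harmonic 11.0962
only one law matches every sample → uniform

uniform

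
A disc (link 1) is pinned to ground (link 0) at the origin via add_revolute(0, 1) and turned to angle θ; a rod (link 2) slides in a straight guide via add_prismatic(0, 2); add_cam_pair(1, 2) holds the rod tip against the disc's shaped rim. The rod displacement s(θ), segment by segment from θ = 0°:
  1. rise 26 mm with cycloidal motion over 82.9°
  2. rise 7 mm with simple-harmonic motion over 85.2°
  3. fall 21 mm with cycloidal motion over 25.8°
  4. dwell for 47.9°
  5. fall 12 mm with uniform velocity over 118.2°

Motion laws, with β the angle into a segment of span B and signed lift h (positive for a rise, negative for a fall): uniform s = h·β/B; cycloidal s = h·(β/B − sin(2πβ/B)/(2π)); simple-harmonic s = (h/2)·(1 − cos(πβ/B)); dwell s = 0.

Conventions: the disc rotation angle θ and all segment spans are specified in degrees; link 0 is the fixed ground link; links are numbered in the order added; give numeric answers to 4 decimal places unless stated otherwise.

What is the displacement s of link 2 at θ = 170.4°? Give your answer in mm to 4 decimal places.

segment 1 (0° to 82.9°, cycloidal, h = 26) is passed completely: s = 0.0000 + (26) = 26.0000
segment 2 (82.9° to 168.1°, simple-harmonic, h = 7) is passed completely: s = 26.0000 + (7) = 33.0000
θ = 170.4° falls in segment 3 (168.1° to 193.9°, cycloidal, h = -21): β = 170.4 − 168.1 = 2.3°, B = 25.8°; Δs = -21·(0.0891 − sin(2π·0.0891)/(2π)) = -0.0964; s = 33.0000 − 0.0964 = 32.9036

32.9036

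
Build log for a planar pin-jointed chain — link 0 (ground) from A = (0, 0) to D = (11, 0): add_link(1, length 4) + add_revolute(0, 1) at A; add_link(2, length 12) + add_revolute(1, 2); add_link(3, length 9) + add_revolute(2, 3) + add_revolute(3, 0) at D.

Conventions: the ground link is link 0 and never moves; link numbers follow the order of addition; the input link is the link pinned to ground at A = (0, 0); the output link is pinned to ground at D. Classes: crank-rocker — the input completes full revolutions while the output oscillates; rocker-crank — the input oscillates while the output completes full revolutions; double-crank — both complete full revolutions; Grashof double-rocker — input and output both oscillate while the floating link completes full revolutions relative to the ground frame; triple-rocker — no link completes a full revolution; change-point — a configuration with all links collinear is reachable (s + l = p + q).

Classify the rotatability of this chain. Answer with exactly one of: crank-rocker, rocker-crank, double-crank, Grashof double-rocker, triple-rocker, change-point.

lengths: ground=11, input=4, coupler=12, output=9
sorted: s=4 (shortest), l=12 (longest), p+q=20
s + l = 16 vs p + q = 20
s + l < p + q (Grashof) with shortest = input link → crank-rocker

crank-rocker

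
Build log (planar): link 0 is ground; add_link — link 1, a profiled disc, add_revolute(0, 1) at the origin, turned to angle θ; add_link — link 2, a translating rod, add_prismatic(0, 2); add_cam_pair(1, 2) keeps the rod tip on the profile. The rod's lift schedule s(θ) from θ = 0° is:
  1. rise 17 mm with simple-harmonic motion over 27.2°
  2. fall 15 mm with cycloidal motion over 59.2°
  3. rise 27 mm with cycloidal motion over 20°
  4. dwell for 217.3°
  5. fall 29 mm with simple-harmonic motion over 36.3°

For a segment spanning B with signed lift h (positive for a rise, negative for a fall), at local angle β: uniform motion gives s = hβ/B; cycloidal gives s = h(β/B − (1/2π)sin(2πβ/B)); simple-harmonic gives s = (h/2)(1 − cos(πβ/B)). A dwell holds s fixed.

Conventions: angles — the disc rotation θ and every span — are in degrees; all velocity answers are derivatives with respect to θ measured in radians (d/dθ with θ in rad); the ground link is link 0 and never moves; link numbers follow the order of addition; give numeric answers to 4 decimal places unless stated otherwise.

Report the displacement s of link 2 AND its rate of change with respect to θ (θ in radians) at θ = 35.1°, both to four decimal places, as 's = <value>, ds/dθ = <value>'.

seg 1 [0°–27.2°] simple-harmonic, h=17: full span → s += 17 → s = 17.0000
seg 2 [27.2°–86.4°] cycloidal, h=-15: θ=35.1° here. β=7.9, B=59.2. -15·(0.1334 − sin(2π·0.1334)/(2π)) = -0.2264 → s = 16.7736
velocity in seg [27.2°–86.4°] (cycloidal), θ in radians: β = 7.9° = 0.1379 rad, B = 59.2° = 1.0332 rad; ds/dθ = (h/B)(1 − cos(2πβ/B)) = ((-15)/1.0332)(1 − cos(2π·0.1334)) = -4.811036 mm/rad

s = 16.7736, ds/dθ = -4.8110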